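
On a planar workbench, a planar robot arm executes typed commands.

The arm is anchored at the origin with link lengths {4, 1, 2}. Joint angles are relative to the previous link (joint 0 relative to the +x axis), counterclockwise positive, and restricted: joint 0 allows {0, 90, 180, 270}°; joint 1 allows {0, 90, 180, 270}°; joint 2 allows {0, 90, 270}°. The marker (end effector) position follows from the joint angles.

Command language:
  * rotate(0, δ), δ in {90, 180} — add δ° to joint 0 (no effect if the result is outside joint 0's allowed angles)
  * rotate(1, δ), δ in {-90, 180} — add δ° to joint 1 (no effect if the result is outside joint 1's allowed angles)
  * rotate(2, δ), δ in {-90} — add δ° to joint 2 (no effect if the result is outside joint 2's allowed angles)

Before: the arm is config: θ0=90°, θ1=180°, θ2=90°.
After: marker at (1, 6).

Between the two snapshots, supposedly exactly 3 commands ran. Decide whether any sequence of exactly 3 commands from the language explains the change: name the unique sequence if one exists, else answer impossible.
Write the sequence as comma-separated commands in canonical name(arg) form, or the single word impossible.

start: config: θ0=90°, θ1=180°, θ2=90°
step 1 (rotate(1, -90)): config: θ0=90°, θ1=90°, θ2=90°
step 2 (rotate(1, -90)): config: θ0=90°, θ1=0°, θ2=90°
step 3 (rotate(1, -90)): config: θ0=90°, θ1=270°, θ2=90°
no rival 3-sequence matches.

rotate(1, -90), rotate(1, -90), rotate(1, -90)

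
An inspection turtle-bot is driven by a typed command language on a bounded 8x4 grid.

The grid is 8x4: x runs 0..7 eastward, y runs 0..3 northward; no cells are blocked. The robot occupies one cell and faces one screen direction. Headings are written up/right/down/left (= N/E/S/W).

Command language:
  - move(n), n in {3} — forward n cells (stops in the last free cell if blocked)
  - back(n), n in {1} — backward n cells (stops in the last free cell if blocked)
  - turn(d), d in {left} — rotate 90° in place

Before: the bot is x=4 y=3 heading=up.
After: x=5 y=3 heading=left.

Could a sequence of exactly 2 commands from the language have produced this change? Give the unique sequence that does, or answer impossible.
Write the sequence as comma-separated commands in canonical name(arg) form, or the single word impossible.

key: order matters: swapping turn(left) and back(1) lands elsewhere
from: x=4 y=3 heading=up
[1] after turn(left): x=4 y=3 heading=left
[2] after back(1): x=5 y=3 heading=left
no other 2-command option fits: unique.

turn(left), back(1)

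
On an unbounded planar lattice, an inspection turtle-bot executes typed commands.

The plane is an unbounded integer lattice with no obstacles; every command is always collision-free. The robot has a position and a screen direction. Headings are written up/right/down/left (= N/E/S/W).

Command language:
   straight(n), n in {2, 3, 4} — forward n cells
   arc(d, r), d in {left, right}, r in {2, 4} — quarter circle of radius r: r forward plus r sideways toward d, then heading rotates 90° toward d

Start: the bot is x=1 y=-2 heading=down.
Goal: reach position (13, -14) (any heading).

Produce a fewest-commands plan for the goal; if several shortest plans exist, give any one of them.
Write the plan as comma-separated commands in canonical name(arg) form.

arc(left, 4), arc(right, 4), arc(left, 4)

start: x=1 y=-2 heading=down
t=1 arc(left, 4) ⇒ x=5 y=-6 heading=right
t=2 arc(right, 4) ⇒ x=9 y=-10 heading=down
t=3 arc(left, 4) ⇒ x=13 y=-14 heading=right
minimal: 3 command(s), checked below 3.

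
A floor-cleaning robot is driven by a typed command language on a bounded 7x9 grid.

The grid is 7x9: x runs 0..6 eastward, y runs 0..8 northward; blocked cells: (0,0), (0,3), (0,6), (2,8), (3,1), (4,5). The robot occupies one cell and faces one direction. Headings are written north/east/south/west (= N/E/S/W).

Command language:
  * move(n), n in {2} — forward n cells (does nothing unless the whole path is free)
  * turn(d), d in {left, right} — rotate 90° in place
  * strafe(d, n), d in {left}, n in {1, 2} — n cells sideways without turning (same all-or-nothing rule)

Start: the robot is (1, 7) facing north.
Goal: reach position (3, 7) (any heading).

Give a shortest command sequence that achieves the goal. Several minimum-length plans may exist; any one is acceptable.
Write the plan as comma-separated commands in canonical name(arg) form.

turn(right), move(2)

t0: (1, 7) facing north
[1] after turn(right): (1, 7) facing east
[2] after move(2): (3, 7) facing east
nothing shorter than 2 reaches the goal.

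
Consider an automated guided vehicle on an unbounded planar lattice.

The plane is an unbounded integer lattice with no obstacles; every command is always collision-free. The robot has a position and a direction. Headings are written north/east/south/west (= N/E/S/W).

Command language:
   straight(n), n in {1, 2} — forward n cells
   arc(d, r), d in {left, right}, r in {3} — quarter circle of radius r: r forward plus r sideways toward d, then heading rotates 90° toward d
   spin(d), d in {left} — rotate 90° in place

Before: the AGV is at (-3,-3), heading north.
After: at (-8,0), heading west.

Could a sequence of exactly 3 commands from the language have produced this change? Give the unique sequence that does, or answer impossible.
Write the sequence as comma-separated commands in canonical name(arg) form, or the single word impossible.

arc(left, 3), straight(1), straight(1)

key: running straight(1) before arc(left, 3) would end elsewhere — order is forced
start: at (-3,-3), heading north
step 1 (arc(left, 3)): at (-6,0), heading west
step 2 (straight(1)): at (-7,0), heading west
step 3 (straight(1)): at (-8,0), heading west
no rival 3-sequence matches.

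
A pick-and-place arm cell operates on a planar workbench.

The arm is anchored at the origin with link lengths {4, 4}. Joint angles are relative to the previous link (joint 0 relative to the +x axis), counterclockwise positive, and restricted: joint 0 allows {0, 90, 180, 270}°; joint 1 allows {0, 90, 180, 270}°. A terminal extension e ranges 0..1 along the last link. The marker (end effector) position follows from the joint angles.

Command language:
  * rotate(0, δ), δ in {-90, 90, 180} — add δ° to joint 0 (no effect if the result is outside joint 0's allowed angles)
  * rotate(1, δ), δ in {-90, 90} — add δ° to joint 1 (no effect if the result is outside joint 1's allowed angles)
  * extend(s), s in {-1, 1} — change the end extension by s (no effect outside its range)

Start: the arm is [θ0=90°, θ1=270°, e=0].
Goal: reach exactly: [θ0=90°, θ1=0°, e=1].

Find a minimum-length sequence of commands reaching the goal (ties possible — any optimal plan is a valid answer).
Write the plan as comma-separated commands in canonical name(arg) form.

rotate(1, 90), extend(1)

start: [θ0=90°, θ1=270°, e=0]
step 1 (rotate(1, 90)): [θ0=90°, θ1=0°, e=0]
step 2 (extend(1)): [θ0=90°, θ1=0°, e=1]
no 1-step plan works, so 2 is optimal.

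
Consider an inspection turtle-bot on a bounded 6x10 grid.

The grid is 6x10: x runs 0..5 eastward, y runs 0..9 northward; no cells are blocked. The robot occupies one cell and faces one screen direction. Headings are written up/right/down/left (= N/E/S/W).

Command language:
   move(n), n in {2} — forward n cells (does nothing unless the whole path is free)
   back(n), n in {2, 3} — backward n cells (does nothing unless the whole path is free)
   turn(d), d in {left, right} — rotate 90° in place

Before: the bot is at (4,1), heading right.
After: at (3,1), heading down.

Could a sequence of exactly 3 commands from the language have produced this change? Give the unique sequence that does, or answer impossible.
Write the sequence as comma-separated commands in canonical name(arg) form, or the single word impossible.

key: cell and facing (now S) both changed — the 3 commands mix motion and turning
t0: at (4,1), heading right
1. back(3) → at (1,1), heading right
2. move(2) → at (3,1), heading right
3. turn(right) → at (3,1), heading down
no rival 3-sequence matches.

back(3), move(2), turn(right)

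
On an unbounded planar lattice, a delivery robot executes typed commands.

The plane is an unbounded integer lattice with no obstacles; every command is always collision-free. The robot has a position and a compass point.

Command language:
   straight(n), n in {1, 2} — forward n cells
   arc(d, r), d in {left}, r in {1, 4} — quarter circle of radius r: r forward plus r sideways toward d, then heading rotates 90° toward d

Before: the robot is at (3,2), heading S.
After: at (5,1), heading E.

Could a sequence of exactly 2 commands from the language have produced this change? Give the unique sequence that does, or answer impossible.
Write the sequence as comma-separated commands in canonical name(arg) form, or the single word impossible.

key: running straight(1) before arc(left, 1) would end elsewhere — order is forced
initial: at (3,2), heading S
1. arc(left, 1) → at (4,1), heading E
2. straight(1) → at (5,1), heading E
no other 2-command option fits: unique.

arc(left, 1), straight(1)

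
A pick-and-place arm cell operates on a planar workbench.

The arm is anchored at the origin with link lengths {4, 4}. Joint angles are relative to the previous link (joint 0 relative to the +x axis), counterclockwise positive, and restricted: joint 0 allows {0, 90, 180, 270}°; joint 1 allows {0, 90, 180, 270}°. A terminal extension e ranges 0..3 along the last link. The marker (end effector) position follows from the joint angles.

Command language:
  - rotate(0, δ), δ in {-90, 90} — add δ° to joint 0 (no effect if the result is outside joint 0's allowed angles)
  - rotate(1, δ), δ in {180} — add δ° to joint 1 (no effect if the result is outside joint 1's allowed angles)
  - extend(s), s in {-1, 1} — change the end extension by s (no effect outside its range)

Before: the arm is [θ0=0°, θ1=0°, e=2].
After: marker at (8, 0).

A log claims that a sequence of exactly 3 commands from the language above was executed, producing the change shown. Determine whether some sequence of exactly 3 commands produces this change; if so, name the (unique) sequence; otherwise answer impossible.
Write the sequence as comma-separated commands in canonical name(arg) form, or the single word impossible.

from: [θ0=0°, θ1=0°, e=2]
step 1 (extend(-1)): [θ0=0°, θ1=0°, e=1]
step 2 (extend(-1)): [θ0=0°, θ1=0°, e=0]
step 3 (extend(-1)): [θ0=0°, θ1=0°, e=0]
all 125 alternatives checked — unique.

extend(-1), extend(-1), extend(-1)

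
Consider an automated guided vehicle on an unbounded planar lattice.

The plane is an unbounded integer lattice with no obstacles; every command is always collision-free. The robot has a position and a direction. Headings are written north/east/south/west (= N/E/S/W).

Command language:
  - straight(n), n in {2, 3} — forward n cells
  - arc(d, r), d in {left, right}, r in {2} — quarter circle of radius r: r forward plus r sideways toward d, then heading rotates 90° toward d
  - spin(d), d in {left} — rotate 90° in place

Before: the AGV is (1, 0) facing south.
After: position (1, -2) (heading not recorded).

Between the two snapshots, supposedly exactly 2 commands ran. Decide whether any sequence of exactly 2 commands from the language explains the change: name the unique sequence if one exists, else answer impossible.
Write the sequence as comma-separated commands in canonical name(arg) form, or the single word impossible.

key: order matters: swapping straight(2) and spin(left) lands elsewhere
initial: (1, 0) facing south
1. straight(2) → (1, -2) facing south
2. spin(left) → (1, -2) facing east
uniquely the one of 25 2-step routes that fits.

straight(2), spin(left)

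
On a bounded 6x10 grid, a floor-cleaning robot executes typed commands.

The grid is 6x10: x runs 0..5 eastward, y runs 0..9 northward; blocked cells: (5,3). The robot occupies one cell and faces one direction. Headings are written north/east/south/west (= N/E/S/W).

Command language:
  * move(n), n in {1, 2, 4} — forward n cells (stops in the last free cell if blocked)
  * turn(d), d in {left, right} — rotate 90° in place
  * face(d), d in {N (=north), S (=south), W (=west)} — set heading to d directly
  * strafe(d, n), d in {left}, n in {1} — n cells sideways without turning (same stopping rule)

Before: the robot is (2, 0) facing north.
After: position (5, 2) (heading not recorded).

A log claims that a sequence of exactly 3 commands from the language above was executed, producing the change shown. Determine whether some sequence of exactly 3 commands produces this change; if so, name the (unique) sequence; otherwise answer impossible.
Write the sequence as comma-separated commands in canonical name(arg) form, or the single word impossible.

move(2), turn(right), move(4)

key: running move(4) before move(2) would end elsewhere — order is forced
initial: (2, 0) facing north
t=1 move(2) ⇒ (2, 2) facing north
t=2 turn(right) ⇒ (2, 2) facing east
t=3 move(4) ⇒ (5, 2) facing east
all 729 alternatives checked — unique.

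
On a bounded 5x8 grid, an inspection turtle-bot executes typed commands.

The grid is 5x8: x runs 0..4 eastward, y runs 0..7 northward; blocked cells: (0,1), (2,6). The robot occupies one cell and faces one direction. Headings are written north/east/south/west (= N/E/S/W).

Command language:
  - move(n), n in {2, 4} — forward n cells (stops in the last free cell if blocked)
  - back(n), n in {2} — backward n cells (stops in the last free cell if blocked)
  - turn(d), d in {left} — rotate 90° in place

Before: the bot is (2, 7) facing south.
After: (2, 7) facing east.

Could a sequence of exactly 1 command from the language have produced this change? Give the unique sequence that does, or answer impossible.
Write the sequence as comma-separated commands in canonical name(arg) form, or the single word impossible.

key: parked at (2,7) the whole time — nothing moves the robot
start: (2, 7) facing south
[1] after turn(left): (2, 7) facing east
uniquely the one of 4 1-step routes that fits.

turn(left)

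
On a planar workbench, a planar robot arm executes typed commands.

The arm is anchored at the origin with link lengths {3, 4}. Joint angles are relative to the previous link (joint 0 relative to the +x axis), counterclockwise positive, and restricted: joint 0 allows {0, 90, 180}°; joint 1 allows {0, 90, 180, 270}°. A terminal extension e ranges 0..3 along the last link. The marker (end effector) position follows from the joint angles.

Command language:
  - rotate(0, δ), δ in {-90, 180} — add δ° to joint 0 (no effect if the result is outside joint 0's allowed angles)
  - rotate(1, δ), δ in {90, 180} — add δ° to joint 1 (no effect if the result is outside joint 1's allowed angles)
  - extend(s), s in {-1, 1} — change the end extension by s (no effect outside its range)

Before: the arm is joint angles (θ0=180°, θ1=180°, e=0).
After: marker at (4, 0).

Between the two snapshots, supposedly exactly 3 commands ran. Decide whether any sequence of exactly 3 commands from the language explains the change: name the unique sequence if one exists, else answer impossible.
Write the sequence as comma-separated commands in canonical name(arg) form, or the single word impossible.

start: joint angles (θ0=180°, θ1=180°, e=0)
[1] after extend(1): joint angles (θ0=180°, θ1=180°, e=1)
[2] after extend(1): joint angles (θ0=180°, θ1=180°, e=2)
[3] after extend(1): joint angles (θ0=180°, θ1=180°, e=3)
no rival 3-sequence matches.

extend(1), extend(1), extend(1)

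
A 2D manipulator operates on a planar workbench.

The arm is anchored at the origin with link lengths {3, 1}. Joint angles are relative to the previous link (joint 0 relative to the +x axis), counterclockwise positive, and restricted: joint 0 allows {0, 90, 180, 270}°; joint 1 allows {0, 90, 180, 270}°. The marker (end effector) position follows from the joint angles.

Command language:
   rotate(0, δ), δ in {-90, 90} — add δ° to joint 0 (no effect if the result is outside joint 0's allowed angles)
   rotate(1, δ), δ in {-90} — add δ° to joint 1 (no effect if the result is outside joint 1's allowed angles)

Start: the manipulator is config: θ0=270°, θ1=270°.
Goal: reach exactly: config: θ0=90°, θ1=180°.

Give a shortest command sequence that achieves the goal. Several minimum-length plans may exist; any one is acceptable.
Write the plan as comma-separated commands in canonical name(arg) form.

initial: config: θ0=270°, θ1=270°
step 1 (rotate(0, -90)): config: θ0=180°, θ1=270°
step 2 (rotate(0, -90)): config: θ0=90°, θ1=270°
step 3 (rotate(1, -90)): config: θ0=90°, θ1=180°
nothing shorter than 3 reaches the goal.

rotate(0, -90), rotate(0, -90), rotate(1, -90)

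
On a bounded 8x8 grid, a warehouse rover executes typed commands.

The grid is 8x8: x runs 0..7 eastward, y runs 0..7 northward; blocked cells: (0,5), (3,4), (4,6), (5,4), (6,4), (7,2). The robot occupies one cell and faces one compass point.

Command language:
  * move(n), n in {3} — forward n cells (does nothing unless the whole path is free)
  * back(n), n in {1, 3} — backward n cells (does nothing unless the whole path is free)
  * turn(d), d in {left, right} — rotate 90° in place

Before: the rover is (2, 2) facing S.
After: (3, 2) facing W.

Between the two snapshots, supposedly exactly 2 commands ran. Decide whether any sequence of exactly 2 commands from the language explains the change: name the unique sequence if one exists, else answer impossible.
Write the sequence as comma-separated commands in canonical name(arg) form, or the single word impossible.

turn(right), back(1)

key: position moved to (3,2) AND the heading swung to W — translation plus rotation needed
initial: (2, 2) facing S
[1] after turn(right): (2, 2) facing W
[2] after back(1): (3, 2) facing W
no rival 2-sequence matches.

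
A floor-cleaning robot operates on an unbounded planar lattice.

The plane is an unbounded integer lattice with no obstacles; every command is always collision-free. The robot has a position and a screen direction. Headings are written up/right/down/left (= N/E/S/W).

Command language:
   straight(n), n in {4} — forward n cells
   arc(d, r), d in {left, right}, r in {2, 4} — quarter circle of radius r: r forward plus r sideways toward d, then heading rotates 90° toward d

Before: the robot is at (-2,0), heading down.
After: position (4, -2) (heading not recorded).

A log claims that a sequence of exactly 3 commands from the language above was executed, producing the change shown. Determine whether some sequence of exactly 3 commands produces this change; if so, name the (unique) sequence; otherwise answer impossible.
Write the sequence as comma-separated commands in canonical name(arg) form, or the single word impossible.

straight(4), arc(left, 2), arc(left, 4)

key: order matters: swapping straight(4) and arc(left, 4) lands elsewhere
from: at (-2,0), heading down
1. straight(4) → at (-2,-4), heading down
2. arc(left, 2) → at (0,-6), heading right
3. arc(left, 4) → at (4,-2), heading up
all 125 alternatives checked — unique.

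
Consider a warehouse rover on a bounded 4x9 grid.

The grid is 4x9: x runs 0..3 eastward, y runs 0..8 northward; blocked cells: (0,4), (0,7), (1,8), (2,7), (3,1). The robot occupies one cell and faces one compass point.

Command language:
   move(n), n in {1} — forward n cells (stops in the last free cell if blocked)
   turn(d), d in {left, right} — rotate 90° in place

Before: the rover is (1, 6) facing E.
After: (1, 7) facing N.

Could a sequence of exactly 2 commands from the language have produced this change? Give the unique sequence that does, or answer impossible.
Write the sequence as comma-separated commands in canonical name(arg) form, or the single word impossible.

key: position moved to (1,7) AND the heading swung to N — translation plus rotation needed
start: (1, 6) facing E
step 1 (turn(left)): (1, 6) facing N
step 2 (move(1)): (1, 7) facing N
all 9 alternatives checked — unique.

turn(left), move(1)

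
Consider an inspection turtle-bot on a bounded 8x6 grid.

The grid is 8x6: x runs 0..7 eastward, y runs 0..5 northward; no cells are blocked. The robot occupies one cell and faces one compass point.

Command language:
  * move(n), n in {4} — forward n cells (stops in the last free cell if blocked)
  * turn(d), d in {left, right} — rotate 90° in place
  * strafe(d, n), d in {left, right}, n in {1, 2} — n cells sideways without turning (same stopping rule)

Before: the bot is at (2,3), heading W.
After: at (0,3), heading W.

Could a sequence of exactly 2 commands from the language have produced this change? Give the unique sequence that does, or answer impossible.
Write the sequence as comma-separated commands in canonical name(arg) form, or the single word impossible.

key: still facing W at the end — nothing in the sequence rotates
initial: at (2,3), heading W
t=1 move(4) ⇒ at (0,3), heading W
t=2 move(4) ⇒ at (0,3), heading W
all 49 alternatives checked — unique.

move(4), move(4)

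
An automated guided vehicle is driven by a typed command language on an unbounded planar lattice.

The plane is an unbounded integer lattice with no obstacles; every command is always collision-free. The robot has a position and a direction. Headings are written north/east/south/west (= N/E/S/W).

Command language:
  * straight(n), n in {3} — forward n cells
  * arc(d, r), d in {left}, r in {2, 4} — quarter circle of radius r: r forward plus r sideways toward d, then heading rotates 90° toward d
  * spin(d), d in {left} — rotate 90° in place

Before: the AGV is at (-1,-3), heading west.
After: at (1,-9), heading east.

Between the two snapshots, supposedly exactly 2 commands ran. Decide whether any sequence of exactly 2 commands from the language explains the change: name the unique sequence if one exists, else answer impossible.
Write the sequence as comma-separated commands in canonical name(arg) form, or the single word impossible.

arc(left, 2), arc(left, 4)

key: order matters: swapping arc(left, 2) and arc(left, 4) lands elsewhere
t0: at (-1,-3), heading west
1. arc(left, 2) → at (-3,-5), heading south
2. arc(left, 4) → at (1,-9), heading east
no other 2-command option fits: unique.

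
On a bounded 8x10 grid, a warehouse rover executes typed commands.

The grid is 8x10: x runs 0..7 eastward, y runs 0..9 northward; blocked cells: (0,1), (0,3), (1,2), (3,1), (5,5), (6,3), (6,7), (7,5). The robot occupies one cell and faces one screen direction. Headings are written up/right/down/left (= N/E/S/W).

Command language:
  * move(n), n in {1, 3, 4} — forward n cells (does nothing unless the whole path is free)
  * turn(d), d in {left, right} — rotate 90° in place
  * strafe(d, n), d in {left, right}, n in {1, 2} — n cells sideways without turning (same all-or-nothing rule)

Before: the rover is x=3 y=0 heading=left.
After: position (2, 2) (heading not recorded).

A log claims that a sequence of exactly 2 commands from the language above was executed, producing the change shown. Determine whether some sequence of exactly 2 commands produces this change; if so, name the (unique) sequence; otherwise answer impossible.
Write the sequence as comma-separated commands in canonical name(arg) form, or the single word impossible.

key: order matters: swapping move(1) and strafe(right, 2) lands elsewhere
t0: x=3 y=0 heading=left
1. move(1) → x=2 y=0 heading=left
2. strafe(right, 2) → x=2 y=2 heading=left
no other 2-command option fits: unique.

move(1), strafe(right, 2)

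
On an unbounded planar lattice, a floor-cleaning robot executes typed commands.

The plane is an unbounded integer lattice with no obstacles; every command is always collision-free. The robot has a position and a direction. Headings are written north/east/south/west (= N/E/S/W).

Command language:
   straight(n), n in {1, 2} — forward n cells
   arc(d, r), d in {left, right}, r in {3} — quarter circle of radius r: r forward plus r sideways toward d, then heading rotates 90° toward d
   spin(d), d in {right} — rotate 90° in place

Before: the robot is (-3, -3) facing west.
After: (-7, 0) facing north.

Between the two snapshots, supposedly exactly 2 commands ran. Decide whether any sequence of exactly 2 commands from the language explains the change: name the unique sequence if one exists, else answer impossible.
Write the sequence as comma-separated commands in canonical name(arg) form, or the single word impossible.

key: order matters: swapping straight(1) and arc(right, 3) lands elsewhere
initial: (-3, -3) facing west
1. straight(1) → (-4, -3) facing west
2. arc(right, 3) → (-7, 0) facing north
uniquely the one of 25 2-step routes that fits.

straight(1), arc(right, 3)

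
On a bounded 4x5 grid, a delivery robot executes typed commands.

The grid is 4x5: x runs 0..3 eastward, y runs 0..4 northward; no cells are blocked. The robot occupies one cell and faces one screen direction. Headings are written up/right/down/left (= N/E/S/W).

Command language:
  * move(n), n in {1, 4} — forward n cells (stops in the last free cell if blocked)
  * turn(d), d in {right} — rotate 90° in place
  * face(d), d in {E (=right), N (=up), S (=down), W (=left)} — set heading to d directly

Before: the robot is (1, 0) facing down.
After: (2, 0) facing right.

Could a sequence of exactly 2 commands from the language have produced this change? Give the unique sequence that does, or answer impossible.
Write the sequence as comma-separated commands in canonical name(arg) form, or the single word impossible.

face(E), move(1)

key: running move(1) before face(E) would end elsewhere — order is forced
begin: (1, 0) facing down
[1] after face(E): (1, 0) facing right
[2] after move(1): (2, 0) facing right
uniquely the one of 49 2-step routes that fits.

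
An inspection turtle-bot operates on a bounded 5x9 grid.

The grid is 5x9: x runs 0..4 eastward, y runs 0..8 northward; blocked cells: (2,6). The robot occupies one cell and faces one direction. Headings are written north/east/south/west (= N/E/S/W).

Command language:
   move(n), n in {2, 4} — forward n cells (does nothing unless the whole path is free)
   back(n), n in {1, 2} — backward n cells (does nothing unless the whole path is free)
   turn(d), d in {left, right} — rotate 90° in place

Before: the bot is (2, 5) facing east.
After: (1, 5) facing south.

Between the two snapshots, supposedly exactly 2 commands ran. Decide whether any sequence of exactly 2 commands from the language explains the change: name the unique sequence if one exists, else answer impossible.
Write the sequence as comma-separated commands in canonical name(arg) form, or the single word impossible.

back(1), turn(right)

key: position moved to (1,5) AND the heading swung to S — translation plus rotation needed
t0: (2, 5) facing east
[1] after back(1): (1, 5) facing east
[2] after turn(right): (1, 5) facing south
no rival 2-sequence matches.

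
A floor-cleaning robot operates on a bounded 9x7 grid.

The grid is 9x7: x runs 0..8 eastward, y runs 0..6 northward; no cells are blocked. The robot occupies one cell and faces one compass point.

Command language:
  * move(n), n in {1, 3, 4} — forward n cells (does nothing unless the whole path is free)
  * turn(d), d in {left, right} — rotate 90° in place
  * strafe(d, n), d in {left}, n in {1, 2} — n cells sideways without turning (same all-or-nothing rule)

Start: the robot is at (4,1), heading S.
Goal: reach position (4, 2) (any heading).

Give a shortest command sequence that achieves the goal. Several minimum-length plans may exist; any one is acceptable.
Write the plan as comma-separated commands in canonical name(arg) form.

from: at (4,1), heading S
t=1 turn(left) ⇒ at (4,1), heading E
t=2 strafe(left, 1) ⇒ at (4,2), heading E
nothing shorter than 2 reaches the goal.

turn(left), strafe(left, 1)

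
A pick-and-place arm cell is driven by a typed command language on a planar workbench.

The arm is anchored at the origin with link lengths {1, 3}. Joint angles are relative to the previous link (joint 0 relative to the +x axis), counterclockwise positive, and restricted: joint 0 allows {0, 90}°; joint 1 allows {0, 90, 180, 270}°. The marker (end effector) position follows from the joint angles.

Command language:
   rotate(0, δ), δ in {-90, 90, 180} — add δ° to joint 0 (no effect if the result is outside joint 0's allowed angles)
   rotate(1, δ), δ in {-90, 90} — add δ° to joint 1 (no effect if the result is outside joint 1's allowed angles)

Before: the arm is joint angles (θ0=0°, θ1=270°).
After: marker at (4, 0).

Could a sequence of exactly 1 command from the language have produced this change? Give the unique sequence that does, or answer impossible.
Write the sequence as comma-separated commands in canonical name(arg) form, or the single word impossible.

start: joint angles (θ0=0°, θ1=270°)
step 1 (rotate(1, 90)): joint angles (θ0=0°, θ1=0°)
no rival 1-sequence matches.

rotate(1, 90)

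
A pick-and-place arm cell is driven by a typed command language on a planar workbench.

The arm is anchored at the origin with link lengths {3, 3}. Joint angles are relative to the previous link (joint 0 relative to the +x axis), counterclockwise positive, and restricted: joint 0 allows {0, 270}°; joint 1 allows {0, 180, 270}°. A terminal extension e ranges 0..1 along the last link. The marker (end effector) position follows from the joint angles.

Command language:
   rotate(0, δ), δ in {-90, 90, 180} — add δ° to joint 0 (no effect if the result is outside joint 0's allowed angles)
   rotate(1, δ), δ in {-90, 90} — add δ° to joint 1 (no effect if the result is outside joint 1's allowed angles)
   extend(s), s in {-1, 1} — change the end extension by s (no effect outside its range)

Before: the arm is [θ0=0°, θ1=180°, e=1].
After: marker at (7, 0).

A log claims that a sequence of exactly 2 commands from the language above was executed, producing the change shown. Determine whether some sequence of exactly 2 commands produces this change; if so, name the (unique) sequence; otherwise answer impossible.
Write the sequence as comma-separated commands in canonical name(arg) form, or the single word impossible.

start: [θ0=0°, θ1=180°, e=1]
t=1 rotate(1, 90) ⇒ [θ0=0°, θ1=270°, e=1]
t=2 rotate(1, 90) ⇒ [θ0=0°, θ1=0°, e=1]
uniquely the one of 49 2-step routes that fits.

rotate(1, 90), rotate(1, 90)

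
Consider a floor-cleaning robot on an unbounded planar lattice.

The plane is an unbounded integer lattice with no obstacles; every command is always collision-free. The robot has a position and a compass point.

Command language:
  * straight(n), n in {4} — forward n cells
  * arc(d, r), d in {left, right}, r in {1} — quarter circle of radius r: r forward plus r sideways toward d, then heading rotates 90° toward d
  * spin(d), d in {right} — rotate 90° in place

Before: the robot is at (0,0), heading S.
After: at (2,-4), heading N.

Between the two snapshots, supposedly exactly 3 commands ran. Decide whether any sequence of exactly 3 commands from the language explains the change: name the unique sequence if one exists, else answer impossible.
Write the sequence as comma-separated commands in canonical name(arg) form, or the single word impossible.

straight(4), arc(left, 1), arc(left, 1)

key: position moved to (2,-4) AND the heading swung to N — translation plus rotation needed
initial: at (0,0), heading S
[1] after straight(4): at (0,-4), heading S
[2] after arc(left, 1): at (1,-5), heading E
[3] after arc(left, 1): at (2,-4), heading N
no rival 3-sequence matches.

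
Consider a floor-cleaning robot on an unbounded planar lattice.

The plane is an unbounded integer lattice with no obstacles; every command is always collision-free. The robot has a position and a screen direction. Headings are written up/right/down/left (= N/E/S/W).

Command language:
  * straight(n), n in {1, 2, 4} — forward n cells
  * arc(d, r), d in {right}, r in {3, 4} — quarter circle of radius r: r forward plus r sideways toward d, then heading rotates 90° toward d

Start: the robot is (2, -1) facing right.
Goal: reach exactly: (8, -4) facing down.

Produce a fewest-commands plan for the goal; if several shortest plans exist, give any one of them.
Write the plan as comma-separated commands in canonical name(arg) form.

straight(2), straight(1), arc(right, 3)

initial: (2, -1) facing right
step 1 (straight(2)): (4, -1) facing right
step 2 (straight(1)): (5, -1) facing right
step 3 (arc(right, 3)): (8, -4) facing down
no 2-step plan works, so 3 is optimal.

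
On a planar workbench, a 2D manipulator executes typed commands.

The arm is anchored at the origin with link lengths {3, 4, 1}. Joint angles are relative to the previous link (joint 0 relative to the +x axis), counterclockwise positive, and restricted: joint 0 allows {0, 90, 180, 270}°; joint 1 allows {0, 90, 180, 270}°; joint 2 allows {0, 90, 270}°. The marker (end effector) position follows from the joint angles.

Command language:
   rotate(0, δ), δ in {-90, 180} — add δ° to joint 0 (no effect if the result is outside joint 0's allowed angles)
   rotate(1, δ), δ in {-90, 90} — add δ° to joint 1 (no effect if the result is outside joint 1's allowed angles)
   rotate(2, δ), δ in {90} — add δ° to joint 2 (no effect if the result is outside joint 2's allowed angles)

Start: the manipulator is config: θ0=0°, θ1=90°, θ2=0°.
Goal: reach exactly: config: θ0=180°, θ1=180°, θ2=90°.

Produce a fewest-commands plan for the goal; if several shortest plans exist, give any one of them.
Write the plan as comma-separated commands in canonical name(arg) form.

rotate(2, 90), rotate(0, 180), rotate(1, 90)

begin: config: θ0=0°, θ1=90°, θ2=0°
t=1 rotate(2, 90) ⇒ config: θ0=0°, θ1=90°, θ2=90°
t=2 rotate(0, 180) ⇒ config: θ0=180°, θ1=90°, θ2=90°
t=3 rotate(1, 90) ⇒ config: θ0=180°, θ1=180°, θ2=90°
nothing shorter than 3 reaches the goal.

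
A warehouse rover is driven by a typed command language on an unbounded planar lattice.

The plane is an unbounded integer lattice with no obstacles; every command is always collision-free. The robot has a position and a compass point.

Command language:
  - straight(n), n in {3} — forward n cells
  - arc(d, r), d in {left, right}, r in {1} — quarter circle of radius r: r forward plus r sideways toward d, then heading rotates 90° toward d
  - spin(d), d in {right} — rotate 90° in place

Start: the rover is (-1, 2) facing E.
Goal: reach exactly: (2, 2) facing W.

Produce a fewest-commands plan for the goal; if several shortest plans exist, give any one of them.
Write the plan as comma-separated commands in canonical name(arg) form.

straight(3), spin(right), spin(right)

from: (-1, 2) facing E
[1] after straight(3): (2, 2) facing E
[2] after spin(right): (2, 2) facing S
[3] after spin(right): (2, 2) facing W
minimal: 3 command(s), checked below 3.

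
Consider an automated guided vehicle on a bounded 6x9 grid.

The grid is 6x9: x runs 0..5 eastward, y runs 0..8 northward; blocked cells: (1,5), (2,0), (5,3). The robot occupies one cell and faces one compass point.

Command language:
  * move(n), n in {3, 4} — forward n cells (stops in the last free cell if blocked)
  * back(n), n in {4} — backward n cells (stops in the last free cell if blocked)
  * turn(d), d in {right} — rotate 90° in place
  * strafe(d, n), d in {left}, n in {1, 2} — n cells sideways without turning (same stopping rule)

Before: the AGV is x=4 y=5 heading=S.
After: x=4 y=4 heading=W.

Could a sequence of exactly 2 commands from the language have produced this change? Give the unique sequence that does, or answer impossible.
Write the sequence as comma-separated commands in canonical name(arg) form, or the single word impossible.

key: order matters: swapping turn(right) and strafe(left, 1) lands elsewhere
initial: x=4 y=5 heading=S
step 1 (turn(right)): x=4 y=5 heading=W
step 2 (strafe(left, 1)): x=4 y=4 heading=W
no rival 2-sequence matches.

turn(right), strafe(left, 1)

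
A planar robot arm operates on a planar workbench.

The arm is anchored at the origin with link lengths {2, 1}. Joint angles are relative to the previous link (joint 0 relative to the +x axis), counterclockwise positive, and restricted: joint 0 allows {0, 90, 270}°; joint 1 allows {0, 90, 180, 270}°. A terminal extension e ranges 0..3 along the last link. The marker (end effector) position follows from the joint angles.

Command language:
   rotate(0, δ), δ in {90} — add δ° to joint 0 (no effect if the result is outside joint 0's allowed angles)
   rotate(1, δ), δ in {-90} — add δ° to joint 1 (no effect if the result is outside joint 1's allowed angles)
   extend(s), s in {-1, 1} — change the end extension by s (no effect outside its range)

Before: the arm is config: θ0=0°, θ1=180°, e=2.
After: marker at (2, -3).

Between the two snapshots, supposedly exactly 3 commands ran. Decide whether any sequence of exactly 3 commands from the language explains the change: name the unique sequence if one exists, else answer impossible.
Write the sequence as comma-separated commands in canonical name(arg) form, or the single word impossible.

rotate(1, -90), rotate(1, -90), rotate(1, -90)

start: config: θ0=0°, θ1=180°, e=2
[1] after rotate(1, -90): config: θ0=0°, θ1=90°, e=2
[2] after rotate(1, -90): config: θ0=0°, θ1=0°, e=2
[3] after rotate(1, -90): config: θ0=0°, θ1=270°, e=2
all 64 alternatives checked — unique.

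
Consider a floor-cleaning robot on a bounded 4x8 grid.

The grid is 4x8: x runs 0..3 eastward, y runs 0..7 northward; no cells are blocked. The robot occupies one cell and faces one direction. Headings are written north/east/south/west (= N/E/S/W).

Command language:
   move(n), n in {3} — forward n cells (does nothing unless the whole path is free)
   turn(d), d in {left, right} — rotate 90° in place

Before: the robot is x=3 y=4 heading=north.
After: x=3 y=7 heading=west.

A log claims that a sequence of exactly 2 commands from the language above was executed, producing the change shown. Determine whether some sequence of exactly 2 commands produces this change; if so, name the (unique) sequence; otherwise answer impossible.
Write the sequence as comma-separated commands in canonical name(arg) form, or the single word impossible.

key: order matters: swapping move(3) and turn(left) lands elsewhere
start: x=3 y=4 heading=north
step 1 (move(3)): x=3 y=7 heading=north
step 2 (turn(left)): x=3 y=7 heading=west
no other 2-command option fits: unique.

move(3), turn(left)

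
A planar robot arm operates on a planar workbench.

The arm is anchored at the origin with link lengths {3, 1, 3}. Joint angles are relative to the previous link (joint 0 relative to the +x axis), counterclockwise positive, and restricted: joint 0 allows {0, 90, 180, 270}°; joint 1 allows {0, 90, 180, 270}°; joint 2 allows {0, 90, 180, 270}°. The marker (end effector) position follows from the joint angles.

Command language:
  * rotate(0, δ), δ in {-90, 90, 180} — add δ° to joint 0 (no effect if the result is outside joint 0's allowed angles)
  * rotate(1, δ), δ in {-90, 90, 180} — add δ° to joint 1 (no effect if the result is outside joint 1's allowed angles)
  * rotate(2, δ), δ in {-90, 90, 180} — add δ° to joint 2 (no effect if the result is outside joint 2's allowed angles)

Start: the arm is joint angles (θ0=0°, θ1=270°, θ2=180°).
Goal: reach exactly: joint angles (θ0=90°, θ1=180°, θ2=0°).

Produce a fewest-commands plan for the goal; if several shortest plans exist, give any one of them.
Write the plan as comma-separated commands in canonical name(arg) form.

rotate(2, 180), rotate(0, 90), rotate(1, -90)

t0: joint angles (θ0=0°, θ1=270°, θ2=180°)
1. rotate(2, 180) → joint angles (θ0=0°, θ1=270°, θ2=0°)
2. rotate(0, 90) → joint angles (θ0=90°, θ1=270°, θ2=0°)
3. rotate(1, -90) → joint angles (θ0=90°, θ1=180°, θ2=0°)
no 2-step plan works, so 3 is optimal.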